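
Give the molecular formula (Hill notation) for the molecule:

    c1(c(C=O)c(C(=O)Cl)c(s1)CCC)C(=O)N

C10H10ClNO3S

Heavy atoms from the SMILES: 10 C, 1 Cl, 1 N, 3 O, 1 S.
Implicit hydrogens by atom environment:
  4 × C (aromatic): no H
  3 × O: no H
  2 × C: 2 H each → 4
  2 × C: no H
  1 × C: 3 H
  1 × C: 1 H
  1 × Cl: no H
  1 × N: 2 H
  1 × S (aromatic): no H
  Total hydrogens = 10.
Molecular formula: C10H10ClNO3S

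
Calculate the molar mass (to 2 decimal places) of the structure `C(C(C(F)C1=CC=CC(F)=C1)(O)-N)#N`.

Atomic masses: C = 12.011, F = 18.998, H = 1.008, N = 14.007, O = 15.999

198.17

Molecular formula: C9H8F2N2O.
M = 9×12.011 + 2×18.998 + 8×1.008 + 2×14.007 + 1×15.999 = 198.17 g/mol.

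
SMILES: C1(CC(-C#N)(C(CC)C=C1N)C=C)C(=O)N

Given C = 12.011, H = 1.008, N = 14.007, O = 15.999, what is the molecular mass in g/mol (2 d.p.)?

219.29

Molecular formula: C12H17N3O.
M = 12×12.011 + 17×1.008 + 3×14.007 + 1×15.999 = 219.29 g/mol.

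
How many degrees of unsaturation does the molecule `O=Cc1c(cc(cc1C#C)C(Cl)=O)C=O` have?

Molecular formula from the SMILES: C11H5ClO3.
DoU = (2C + 2 + N − H − X)/2 = (2·11 + 2 + 0 − 5 − 1)/2 = 18/2 = 9.
(Structurally: 1 ring(s) + 8 π bond(s) = 9.)

9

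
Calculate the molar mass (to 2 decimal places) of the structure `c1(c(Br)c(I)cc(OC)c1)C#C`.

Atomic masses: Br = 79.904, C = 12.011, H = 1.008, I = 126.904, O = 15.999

336.95

Molecular formula: C9H6BrIO.
M = 1×79.904 + 9×12.011 + 6×1.008 + 1×126.904 + 1×15.999 = 336.95 g/mol.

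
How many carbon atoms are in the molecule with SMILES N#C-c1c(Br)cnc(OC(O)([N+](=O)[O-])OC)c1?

The symbol for carbon appears 8 times in the SMILES. Lowercase c denotes aromatic carbon and counts toward C.

8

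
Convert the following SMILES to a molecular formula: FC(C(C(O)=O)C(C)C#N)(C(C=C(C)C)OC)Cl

Heavy atoms from the SMILES: 12 C, 1 Cl, 1 F, 1 N, 3 O.
Implicit hydrogens by atom environment:
  4 × C: 3 H each → 12
  4 × C: 1 H each → 4
  4 × C: no H
  2 × O: no H
  1 × Cl: no H
  1 × F: no H
  1 × N: no H
  1 × O: 1 H
  Total hydrogens = 17.
Molecular formula: C12H17ClFNO3

C12H17ClFNO3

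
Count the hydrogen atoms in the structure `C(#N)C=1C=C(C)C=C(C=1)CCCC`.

Hydrogens are implicit in SMILES; fill each atom to its normal valence:
  3 × C: 2 H each → 6
  3 × C (aromatic): 1 H each → 3
  3 × C (aromatic): no H
  2 × C: 3 H each → 6
  1 × C: no H
  1 × N: no H
  Total hydrogens = 15.

15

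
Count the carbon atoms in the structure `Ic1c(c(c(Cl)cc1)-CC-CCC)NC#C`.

13

The symbol for carbon appears 13 times in the SMILES. Lowercase c denotes aromatic carbon and counts toward C.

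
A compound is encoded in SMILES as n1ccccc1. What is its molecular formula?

Heavy atoms from the SMILES: 5 C, 1 N.
Implicit hydrogens by atom environment:
  5 × C (aromatic): 1 H each → 5
  1 × N (aromatic): no H
  Total hydrogens = 5.
Molecular formula: C5H5N

C5H5N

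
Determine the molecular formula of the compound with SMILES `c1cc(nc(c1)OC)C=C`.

C8H9NO

Heavy atoms from the SMILES: 8 C, 1 N, 1 O.
Implicit hydrogens by atom environment:
  3 × C (aromatic): 1 H each → 3
  2 × C (aromatic): no H
  1 × C: 3 H
  1 × C: 2 H
  1 × C: 1 H
  1 × N (aromatic): no H
  1 × O: no H
  Total hydrogens = 9.
Molecular formula: C8H9NO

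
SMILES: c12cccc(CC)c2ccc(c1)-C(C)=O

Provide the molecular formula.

Heavy atoms from the SMILES: 14 C, 1 O.
Implicit hydrogens by atom environment:
  6 × C (aromatic): 1 H each → 6
  4 × C (aromatic): no H
  2 × C: 3 H each → 6
  1 × C: 2 H
  1 × C: no H
  1 × O: no H
  Total hydrogens = 14.
Molecular formula: C14H14O

C14H14O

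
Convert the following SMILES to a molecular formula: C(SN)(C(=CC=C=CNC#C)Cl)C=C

Heavy atoms from the SMILES: 10 C, 1 Cl, 2 N, 1 S.
Implicit hydrogens by atom environment:
  6 × C: 1 H each → 6
  3 × C: no H
  1 × C: 2 H
  1 × Cl: no H
  1 × N: 2 H
  1 × N: 1 H
  1 × S: no H
  Total hydrogens = 11.
Molecular formula: C10H11ClN2S

C10H11ClN2S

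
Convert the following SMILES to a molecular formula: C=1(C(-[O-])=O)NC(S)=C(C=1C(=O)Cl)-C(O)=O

Heavy atoms from the SMILES: 7 C, 1 Cl, 1 N, 5 O, 1 S.
Implicit hydrogens by atom environment:
  4 × C (aromatic): no H
  3 × C: no H
  3 × O: no H
  1 × Cl: no H
  1 × N (aromatic): 1 H
  1 × O: 1 H
  1 × O (charge -1): no H
  1 × S: 1 H
  Total hydrogens = 3.
Net charge -1.
Molecular formula: C7H3ClNO5S-

C7H3ClNO5S-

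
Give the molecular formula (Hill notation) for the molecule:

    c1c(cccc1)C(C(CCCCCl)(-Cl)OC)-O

Heavy atoms from the SMILES: 13 C, 2 Cl, 2 O.
Implicit hydrogens by atom environment:
  5 × C (aromatic): 1 H each → 5
  4 × C: 2 H each → 8
  2 × Cl: no H
  1 × C: 3 H
  1 × C: 1 H
  1 × C: no H
  1 × C (aromatic): no H
  1 × O: 1 H
  1 × O: no H
  Total hydrogens = 18.
Molecular formula: C13H18Cl2O2

C13H18Cl2O2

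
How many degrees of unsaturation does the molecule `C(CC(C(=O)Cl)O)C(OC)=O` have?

2

Molecular formula from the SMILES: C6H9ClO4.
DoU = (2C + 2 + N − H − X)/2 = (2·6 + 2 + 0 − 9 − 1)/2 = 4/2 = 2.
(Structurally: 0 ring(s) + 2 π bond(s) = 2.)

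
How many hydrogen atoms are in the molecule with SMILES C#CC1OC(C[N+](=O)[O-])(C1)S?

7

Hydrogens are implicit in SMILES; fill each atom to its normal valence:
  2 × C: 2 H each → 4
  2 × C: 1 H each → 2
  2 × C: no H
  2 × O: no H
  1 × N (charge +1): no H
  1 × O (charge -1): no H
  1 × S: 1 H
  Total hydrogens = 7.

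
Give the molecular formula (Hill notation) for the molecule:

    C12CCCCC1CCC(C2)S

C10H18S

Heavy atoms from the SMILES: 10 C, 1 S.
Implicit hydrogens by atom environment:
  7 × C: 2 H each → 14
  3 × C: 1 H each → 3
  1 × S: 1 H
  Total hydrogens = 18.
Molecular formula: C10H18S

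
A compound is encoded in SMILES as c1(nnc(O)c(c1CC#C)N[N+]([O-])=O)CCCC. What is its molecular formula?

Heavy atoms from the SMILES: 11 C, 4 N, 3 O.
Implicit hydrogens by atom environment:
  4 × C: 2 H each → 8
  4 × C (aromatic): no H
  2 × N (aromatic): no H
  1 × C: 3 H
  1 × C: 1 H
  1 × C: no H
  1 × N: 1 H
  1 × N (charge +1): no H
  1 × O: 1 H
  1 × O: no H
  1 × O (charge -1): no H
  Total hydrogens = 14.
Molecular formula: C11H14N4O3

C11H14N4O3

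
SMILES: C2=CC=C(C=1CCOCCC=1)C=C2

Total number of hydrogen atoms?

Hydrogens are implicit in SMILES; fill each atom to its normal valence:
  5 × C (aromatic): 1 H each → 5
  4 × C: 2 H each → 8
  1 × C: 1 H
  1 × C: no H
  1 × C (aromatic): no H
  1 × O: no H
  Total hydrogens = 14.

14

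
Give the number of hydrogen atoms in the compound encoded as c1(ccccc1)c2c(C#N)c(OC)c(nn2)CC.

13

Hydrogens are implicit in SMILES; fill each atom to its normal valence:
  5 × C (aromatic): 1 H each → 5
  5 × C (aromatic): no H
  2 × C: 3 H each → 6
  2 × N (aromatic): no H
  1 × C: 2 H
  1 × C: no H
  1 × N: no H
  1 × O: no H
  Total hydrogens = 13.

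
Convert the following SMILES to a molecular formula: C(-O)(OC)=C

C3H6O2

Heavy atoms from the SMILES: 3 C, 2 O.
Implicit hydrogens by atom environment:
  1 × C: 3 H
  1 × C: 2 H
  1 × C: no H
  1 × O: 1 H
  1 × O: no H
  Total hydrogens = 6.
Molecular formula: C3H6O2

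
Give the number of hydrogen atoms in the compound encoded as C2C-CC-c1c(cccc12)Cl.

11

Hydrogens are implicit in SMILES; fill each atom to its normal valence:
  4 × C: 2 H each → 8
  3 × C (aromatic): 1 H each → 3
  3 × C (aromatic): no H
  1 × Cl: no H
  Total hydrogens = 11.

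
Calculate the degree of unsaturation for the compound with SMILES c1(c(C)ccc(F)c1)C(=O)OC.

Molecular formula from the SMILES: C9H9FO2.
DoU = (2C + 2 + N − H − X)/2 = (2·9 + 2 + 0 − 9 − 1)/2 = 10/2 = 5.
(Structurally: 1 ring(s) + 4 π bond(s) = 5.)

5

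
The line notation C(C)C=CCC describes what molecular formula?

C6H12

Heavy atoms from the SMILES: 6 C.
Implicit hydrogens by atom environment:
  2 × C: 3 H each → 6
  2 × C: 2 H each → 4
  2 × C: 1 H each → 2
  Total hydrogens = 12.
Molecular formula: C6H12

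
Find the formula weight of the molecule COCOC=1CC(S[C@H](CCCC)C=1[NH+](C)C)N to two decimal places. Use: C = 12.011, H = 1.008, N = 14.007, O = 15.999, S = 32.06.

Molecular formula: C13H27N2O2S+.
M = 13×12.011 + 27×1.008 + 2×14.007 + 2×15.999 + 1×32.06 = 275.43 g/mol.

275.43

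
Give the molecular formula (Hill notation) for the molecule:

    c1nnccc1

Heavy atoms from the SMILES: 4 C, 2 N.
Implicit hydrogens by atom environment:
  4 × C (aromatic): 1 H each → 4
  2 × N (aromatic): no H
  Total hydrogens = 4.
Molecular formula: C4H4N2

C4H4N2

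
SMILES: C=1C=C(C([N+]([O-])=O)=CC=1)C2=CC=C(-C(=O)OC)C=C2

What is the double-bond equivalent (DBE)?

Molecular formula from the SMILES: C14H11NO4.
DoU = (2C + 2 + N − H − X)/2 = (2·14 + 2 + 1 − 11 − 0)/2 = 20/2 = 10.
(Structurally: 2 ring(s) + 8 π bond(s) = 10.)

10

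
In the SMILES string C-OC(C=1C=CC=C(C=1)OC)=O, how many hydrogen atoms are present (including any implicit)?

10

Hydrogens are implicit in SMILES; fill each atom to its normal valence:
  4 × C (aromatic): 1 H each → 4
  3 × O: no H
  2 × C: 3 H each → 6
  2 × C (aromatic): no H
  1 × C: no H
  Total hydrogens = 10.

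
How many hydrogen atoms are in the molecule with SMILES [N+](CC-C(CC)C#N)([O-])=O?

10

Hydrogens are implicit in SMILES; fill each atom to its normal valence:
  3 × C: 2 H each → 6
  1 × C: 3 H
  1 × C: 1 H
  1 × C: no H
  1 × N: no H
  1 × N (charge +1): no H
  1 × O: no H
  1 × O (charge -1): no H
  Total hydrogens = 10.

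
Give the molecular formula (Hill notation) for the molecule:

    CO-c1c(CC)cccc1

Heavy atoms from the SMILES: 9 C, 1 O.
Implicit hydrogens by atom environment:
  4 × C (aromatic): 1 H each → 4
  2 × C: 3 H each → 6
  2 × C (aromatic): no H
  1 × C: 2 H
  1 × O: no H
  Total hydrogens = 12.
Molecular formula: C9H12O

C9H12O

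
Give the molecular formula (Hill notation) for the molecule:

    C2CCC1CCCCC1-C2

C10H18

Heavy atoms from the SMILES: 10 C.
Implicit hydrogens by atom environment:
  8 × C: 2 H each → 16
  2 × C: 1 H each → 2
  Total hydrogens = 18.
Molecular formula: C10H18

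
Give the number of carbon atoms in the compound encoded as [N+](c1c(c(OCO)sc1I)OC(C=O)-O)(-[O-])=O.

The symbol for carbon appears 7 times in the SMILES. Lowercase c denotes aromatic carbon and counts toward C.

7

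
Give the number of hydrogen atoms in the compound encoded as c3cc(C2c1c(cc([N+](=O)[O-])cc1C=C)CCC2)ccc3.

Hydrogens are implicit in SMILES; fill each atom to its normal valence:
  7 × C (aromatic): 1 H each → 7
  5 × C (aromatic): no H
  4 × C: 2 H each → 8
  2 × C: 1 H each → 2
  1 × N (charge +1): no H
  1 × O: no H
  1 × O (charge -1): no H
  Total hydrogens = 17.

17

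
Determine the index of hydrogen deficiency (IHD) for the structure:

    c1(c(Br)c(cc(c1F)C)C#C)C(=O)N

Molecular formula from the SMILES: C10H7BrFNO.
DoU = (2C + 2 + N − H − X)/2 = (2·10 + 2 + 1 − 7 − 2)/2 = 14/2 = 7.
(Structurally: 1 ring(s) + 6 π bond(s) = 7.)

7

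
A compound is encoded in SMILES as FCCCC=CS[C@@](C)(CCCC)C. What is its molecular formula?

Heavy atoms from the SMILES: 12 C, 1 F, 1 S.
Implicit hydrogens by atom environment:
  6 × C: 2 H each → 12
  3 × C: 3 H each → 9
  2 × C: 1 H each → 2
  1 × C: no H
  1 × F: no H
  1 × S: no H
  Total hydrogens = 23.
Molecular formula: C12H23FS

C12H23FS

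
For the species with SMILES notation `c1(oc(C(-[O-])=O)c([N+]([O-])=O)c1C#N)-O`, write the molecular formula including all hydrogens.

Heavy atoms from the SMILES: 6 C, 2 N, 6 O.
Implicit hydrogens by atom environment:
  4 × C (aromatic): no H
  2 × C: no H
  2 × O: no H
  2 × O (charge -1): no H
  1 × N: no H
  1 × N (charge +1): no H
  1 × O: 1 H
  1 × O (aromatic): no H
  Total hydrogens = 1.
Net charge -1.
Molecular formula: C6HN2O6-

C6HN2O6-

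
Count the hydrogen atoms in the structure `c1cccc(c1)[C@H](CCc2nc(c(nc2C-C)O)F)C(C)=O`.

19

Hydrogens are implicit in SMILES; fill each atom to its normal valence:
  5 × C (aromatic): 1 H each → 5
  5 × C (aromatic): no H
  3 × C: 2 H each → 6
  2 × C: 3 H each → 6
  2 × N (aromatic): no H
  1 × C: 1 H
  1 × C: no H
  1 × F: no H
  1 × O: 1 H
  1 × O: no H
  Total hydrogens = 19.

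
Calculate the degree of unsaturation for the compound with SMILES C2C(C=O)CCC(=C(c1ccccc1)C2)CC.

Molecular formula from the SMILES: C16H20O.
DoU = (2C + 2 + N − H − X)/2 = (2·16 + 2 + 0 − 20 − 0)/2 = 14/2 = 7.
(Structurally: 2 ring(s) + 5 π bond(s) = 7.)

7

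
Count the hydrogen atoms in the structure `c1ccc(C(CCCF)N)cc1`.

Hydrogens are implicit in SMILES; fill each atom to its normal valence:
  5 × C (aromatic): 1 H each → 5
  3 × C: 2 H each → 6
  1 × C: 1 H
  1 × C (aromatic): no H
  1 × F: no H
  1 × N: 2 H
  Total hydrogens = 14.

14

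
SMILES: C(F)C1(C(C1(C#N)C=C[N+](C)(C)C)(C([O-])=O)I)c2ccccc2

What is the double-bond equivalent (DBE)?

Molecular formula from the SMILES: C17H18FIN2O2.
DoU = (2C + 2 + N − H − X)/2 = (2·17 + 2 + 2 − 18 − 2)/2 = 18/2 = 9.
(Structurally: 2 ring(s) + 7 π bond(s) = 9.)

9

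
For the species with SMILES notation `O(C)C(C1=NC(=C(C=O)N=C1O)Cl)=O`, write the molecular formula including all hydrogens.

Heavy atoms from the SMILES: 7 C, 1 Cl, 2 N, 4 O.
Implicit hydrogens by atom environment:
  4 × C (aromatic): no H
  3 × O: no H
  2 × N (aromatic): no H
  1 × C: 3 H
  1 × C: 1 H
  1 × C: no H
  1 × Cl: no H
  1 × O: 1 H
  Total hydrogens = 5.
Molecular formula: C7H5ClN2O4

C7H5ClN2O4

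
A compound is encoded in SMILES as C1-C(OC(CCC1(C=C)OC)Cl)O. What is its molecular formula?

C9H15ClO3

Heavy atoms from the SMILES: 9 C, 1 Cl, 3 O.
Implicit hydrogens by atom environment:
  4 × C: 2 H each → 8
  3 × C: 1 H each → 3
  2 × O: no H
  1 × C: 3 H
  1 × C: no H
  1 × Cl: no H
  1 × O: 1 H
  Total hydrogens = 15.
Molecular formula: C9H15ClO3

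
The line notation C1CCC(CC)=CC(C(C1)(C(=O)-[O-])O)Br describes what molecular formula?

Heavy atoms from the SMILES: 1 Br, 11 C, 3 O.
Implicit hydrogens by atom environment:
  5 × C: 2 H each → 10
  3 × C: no H
  2 × C: 1 H each → 2
  1 × Br: no H
  1 × C: 3 H
  1 × O: 1 H
  1 × O: no H
  1 × O (charge -1): no H
  Total hydrogens = 16.
Net charge -1.
Molecular formula: C11H16BrO3-

C11H16BrO3-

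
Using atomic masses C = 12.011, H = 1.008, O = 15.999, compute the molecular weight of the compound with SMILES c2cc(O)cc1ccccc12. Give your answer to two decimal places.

144.17

Molecular formula: C10H8O.
M = 10×12.011 + 8×1.008 + 1×15.999 = 144.17 g/mol.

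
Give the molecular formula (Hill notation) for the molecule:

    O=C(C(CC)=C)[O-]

C5H7O2-

Heavy atoms from the SMILES: 5 C, 2 O.
Implicit hydrogens by atom environment:
  2 × C: 2 H each → 4
  2 × C: no H
  1 × C: 3 H
  1 × O: no H
  1 × O (charge -1): no H
  Total hydrogens = 7.
Net charge -1.
Molecular formula: C5H7O2-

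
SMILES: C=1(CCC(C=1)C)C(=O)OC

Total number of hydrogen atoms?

12

Hydrogens are implicit in SMILES; fill each atom to its normal valence:
  2 × C: 3 H each → 6
  2 × C: 2 H each → 4
  2 × C: 1 H each → 2
  2 × C: no H
  2 × O: no H
  Total hydrogens = 12.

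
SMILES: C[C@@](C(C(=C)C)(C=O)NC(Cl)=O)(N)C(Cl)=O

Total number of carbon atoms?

The symbol for carbon appears 9 times in the SMILES. (Cl is a single chlorine, not C + l.)

9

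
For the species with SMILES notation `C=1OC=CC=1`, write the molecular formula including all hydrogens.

Heavy atoms from the SMILES: 4 C, 1 O.
Implicit hydrogens by atom environment:
  4 × C (aromatic): 1 H each → 4
  1 × O (aromatic): no H
  Total hydrogens = 4.
Molecular formula: C4H4O

C4H4O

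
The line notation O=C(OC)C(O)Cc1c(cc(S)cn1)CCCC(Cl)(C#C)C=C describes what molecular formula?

C17H20ClNO3S

Heavy atoms from the SMILES: 17 C, 1 Cl, 1 N, 3 O, 1 S.
Implicit hydrogens by atom environment:
  5 × C: 2 H each → 10
  3 × C: 1 H each → 3
  3 × C (aromatic): no H
  3 × C: no H
  2 × C (aromatic): 1 H each → 2
  2 × O: no H
  1 × C: 3 H
  1 × Cl: no H
  1 × N (aromatic): no H
  1 × O: 1 H
  1 × S: 1 H
  Total hydrogens = 20.
Molecular formula: C17H20ClNO3S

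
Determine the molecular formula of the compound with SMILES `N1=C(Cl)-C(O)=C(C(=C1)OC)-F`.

Heavy atoms from the SMILES: 6 C, 1 Cl, 1 F, 1 N, 2 O.
Implicit hydrogens by atom environment:
  4 × C (aromatic): no H
  1 × C: 3 H
  1 × C (aromatic): 1 H
  1 × Cl: no H
  1 × F: no H
  1 × N (aromatic): no H
  1 × O: 1 H
  1 × O: no H
  Total hydrogens = 5.
Molecular formula: C6H5ClFNO2

C6H5ClFNO2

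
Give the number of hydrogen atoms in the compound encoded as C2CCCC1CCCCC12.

18

Hydrogens are implicit in SMILES; fill each atom to its normal valence:
  8 × C: 2 H each → 16
  2 × C: 1 H each → 2
  Total hydrogens = 18.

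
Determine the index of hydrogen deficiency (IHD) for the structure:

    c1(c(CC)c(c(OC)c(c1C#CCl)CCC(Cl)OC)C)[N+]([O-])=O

Molecular formula from the SMILES: C16H19Cl2NO4.
DoU = (2C + 2 + N − H − X)/2 = (2·16 + 2 + 1 − 19 − 2)/2 = 14/2 = 7.
(Structurally: 1 ring(s) + 6 π bond(s) = 7.)

7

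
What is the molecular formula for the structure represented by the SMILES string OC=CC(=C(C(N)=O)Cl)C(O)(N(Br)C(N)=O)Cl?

C7H8BrCl2N3O4

Heavy atoms from the SMILES: 1 Br, 7 C, 2 Cl, 3 N, 4 O.
Implicit hydrogens by atom environment:
  5 × C: no H
  2 × C: 1 H each → 2
  2 × Cl: no H
  2 × N: 2 H each → 4
  2 × O: 1 H each → 2
  2 × O: no H
  1 × Br: no H
  1 × N: no H
  Total hydrogens = 8.
Molecular formula: C7H8BrCl2N3O4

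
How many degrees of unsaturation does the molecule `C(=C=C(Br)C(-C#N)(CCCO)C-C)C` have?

Molecular formula from the SMILES: C11H16BrNO.
DoU = (2C + 2 + N − H − X)/2 = (2·11 + 2 + 1 − 16 − 1)/2 = 8/2 = 4.
(Structurally: 0 ring(s) + 4 π bond(s) = 4.)

4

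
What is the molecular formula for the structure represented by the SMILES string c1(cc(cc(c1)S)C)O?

Heavy atoms from the SMILES: 7 C, 1 O, 1 S.
Implicit hydrogens by atom environment:
  3 × C (aromatic): 1 H each → 3
  3 × C (aromatic): no H
  1 × C: 3 H
  1 × O: 1 H
  1 × S: 1 H
  Total hydrogens = 8.
Molecular formula: C7H8OS

C7H8OS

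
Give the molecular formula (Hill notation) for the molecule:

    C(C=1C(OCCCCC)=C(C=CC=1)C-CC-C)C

Heavy atoms from the SMILES: 17 C, 1 O.
Implicit hydrogens by atom environment:
  8 × C: 2 H each → 16
  3 × C: 3 H each → 9
  3 × C (aromatic): 1 H each → 3
  3 × C (aromatic): no H
  1 × O: no H
  Total hydrogens = 28.
Molecular formula: C17H28O

C17H28O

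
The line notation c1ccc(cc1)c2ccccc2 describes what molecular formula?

Heavy atoms from the SMILES: 12 C.
Implicit hydrogens by atom environment:
  10 × C (aromatic): 1 H each → 10
  2 × C (aromatic): no H
  Total hydrogens = 10.
Molecular formula: C12H10

C12H10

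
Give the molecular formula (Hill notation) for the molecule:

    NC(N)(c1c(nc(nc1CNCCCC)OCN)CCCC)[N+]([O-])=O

Heavy atoms from the SMILES: 15 C, 7 N, 3 O.
Implicit hydrogens by atom environment:
  8 × C: 2 H each → 16
  4 × C (aromatic): no H
  3 × N: 2 H each → 6
  2 × C: 3 H each → 6
  2 × N (aromatic): no H
  2 × O: no H
  1 × C: no H
  1 × N: 1 H
  1 × N (charge +1): no H
  1 × O (charge -1): no H
  Total hydrogens = 29.
Molecular formula: C15H29N7O3

C15H29N7O3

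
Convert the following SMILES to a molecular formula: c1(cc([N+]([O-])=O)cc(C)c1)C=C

Heavy atoms from the SMILES: 9 C, 1 N, 2 O.
Implicit hydrogens by atom environment:
  3 × C (aromatic): 1 H each → 3
  3 × C (aromatic): no H
  1 × C: 3 H
  1 × C: 2 H
  1 × C: 1 H
  1 × N (charge +1): no H
  1 × O: no H
  1 × O (charge -1): no H
  Total hydrogens = 9.
Molecular formula: C9H9NO2

C9H9NO2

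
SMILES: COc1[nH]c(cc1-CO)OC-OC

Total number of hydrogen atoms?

Hydrogens are implicit in SMILES; fill each atom to its normal valence:
  3 × C (aromatic): no H
  3 × O: no H
  2 × C: 3 H each → 6
  2 × C: 2 H each → 4
  1 × C (aromatic): 1 H
  1 × N (aromatic): 1 H
  1 × O: 1 H
  Total hydrogens = 13.

13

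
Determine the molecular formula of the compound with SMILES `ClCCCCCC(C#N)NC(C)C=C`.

Heavy atoms from the SMILES: 11 C, 1 Cl, 2 N.
Implicit hydrogens by atom environment:
  6 × C: 2 H each → 12
  3 × C: 1 H each → 3
  1 × C: 3 H
  1 × C: no H
  1 × Cl: no H
  1 × N: 1 H
  1 × N: no H
  Total hydrogens = 19.
Molecular formula: C11H19ClN2

C11H19ClN2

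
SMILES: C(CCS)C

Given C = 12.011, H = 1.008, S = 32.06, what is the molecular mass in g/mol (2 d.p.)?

90.18

Molecular formula: C4H10S.
M = 4×12.011 + 10×1.008 + 1×32.06 = 90.18 g/mol.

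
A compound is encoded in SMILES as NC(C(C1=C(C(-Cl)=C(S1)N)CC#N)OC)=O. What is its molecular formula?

Heavy atoms from the SMILES: 9 C, 1 Cl, 3 N, 2 O, 1 S.
Implicit hydrogens by atom environment:
  4 × C (aromatic): no H
  2 × C: no H
  2 × N: 2 H each → 4
  2 × O: no H
  1 × C: 3 H
  1 × C: 2 H
  1 × C: 1 H
  1 × Cl: no H
  1 × N: no H
  1 × S (aromatic): no H
  Total hydrogens = 10.
Molecular formula: C9H10ClN3O2S

C9H10ClN3O2S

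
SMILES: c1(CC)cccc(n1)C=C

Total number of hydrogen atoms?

Hydrogens are implicit in SMILES; fill each atom to its normal valence:
  3 × C (aromatic): 1 H each → 3
  2 × C: 2 H each → 4
  2 × C (aromatic): no H
  1 × C: 3 H
  1 × C: 1 H
  1 × N (aromatic): no H
  Total hydrogens = 11.

11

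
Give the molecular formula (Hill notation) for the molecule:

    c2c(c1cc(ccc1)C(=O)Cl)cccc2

Heavy atoms from the SMILES: 13 C, 1 Cl, 1 O.
Implicit hydrogens by atom environment:
  9 × C (aromatic): 1 H each → 9
  3 × C (aromatic): no H
  1 × C: no H
  1 × Cl: no H
  1 × O: no H
  Total hydrogens = 9.
Molecular formula: C13H9ClO

C13H9ClO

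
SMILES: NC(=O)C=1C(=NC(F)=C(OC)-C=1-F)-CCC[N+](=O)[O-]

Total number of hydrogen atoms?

11

Hydrogens are implicit in SMILES; fill each atom to its normal valence:
  5 × C (aromatic): no H
  3 × C: 2 H each → 6
  3 × O: no H
  2 × F: no H
  1 × C: 3 H
  1 × C: no H
  1 × N: 2 H
  1 × N (aromatic): no H
  1 × N (charge +1): no H
  1 × O (charge -1): no H
  Total hydrogens = 11.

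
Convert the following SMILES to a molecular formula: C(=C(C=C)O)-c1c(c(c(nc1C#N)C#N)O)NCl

Heavy atoms from the SMILES: 11 C, 1 Cl, 4 N, 2 O.
Implicit hydrogens by atom environment:
  5 × C (aromatic): no H
  3 × C: no H
  2 × C: 1 H each → 2
  2 × N: no H
  2 × O: 1 H each → 2
  1 × C: 2 H
  1 × Cl: no H
  1 × N: 1 H
  1 × N (aromatic): no H
  Total hydrogens = 7.
Molecular formula: C11H7ClN4O2

C11H7ClN4O2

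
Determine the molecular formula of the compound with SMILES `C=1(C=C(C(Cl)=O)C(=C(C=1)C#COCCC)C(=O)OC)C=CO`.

Heavy atoms from the SMILES: 16 C, 1 Cl, 5 O.
Implicit hydrogens by atom environment:
  4 × C (aromatic): no H
  4 × C: no H
  4 × O: no H
  2 × C: 3 H each → 6
  2 × C: 2 H each → 4
  2 × C (aromatic): 1 H each → 2
  2 × C: 1 H each → 2
  1 × Cl: no H
  1 × O: 1 H
  Total hydrogens = 15.
Molecular formula: C16H15ClO5

C16H15ClO5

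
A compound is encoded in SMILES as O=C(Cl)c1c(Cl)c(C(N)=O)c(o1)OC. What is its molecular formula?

Heavy atoms from the SMILES: 7 C, 2 Cl, 1 N, 4 O.
Implicit hydrogens by atom environment:
  4 × C (aromatic): no H
  3 × O: no H
  2 × C: no H
  2 × Cl: no H
  1 × C: 3 H
  1 × N: 2 H
  1 × O (aromatic): no H
  Total hydrogens = 5.
Molecular formula: C7H5Cl2NO4

C7H5Cl2NO4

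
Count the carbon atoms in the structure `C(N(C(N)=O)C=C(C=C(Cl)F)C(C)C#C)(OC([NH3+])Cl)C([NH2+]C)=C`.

The symbol for carbon appears 14 times in the SMILES. (Cl is a single chlorine, not C + l.)

14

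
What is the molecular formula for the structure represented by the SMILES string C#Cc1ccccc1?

Heavy atoms from the SMILES: 8 C.
Implicit hydrogens by atom environment:
  5 × C (aromatic): 1 H each → 5
  1 × C: 1 H
  1 × C (aromatic): no H
  1 × C: no H
  Total hydrogens = 6.
Molecular formula: C8H6

C8H6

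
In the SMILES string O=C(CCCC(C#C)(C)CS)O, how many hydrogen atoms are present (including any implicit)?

14

Hydrogens are implicit in SMILES; fill each atom to its normal valence:
  4 × C: 2 H each → 8
  3 × C: no H
  1 × C: 3 H
  1 × C: 1 H
  1 × O: 1 H
  1 × O: no H
  1 × S: 1 H
  Total hydrogens = 14.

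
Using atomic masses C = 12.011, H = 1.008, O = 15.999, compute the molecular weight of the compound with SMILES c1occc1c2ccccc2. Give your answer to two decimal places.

144.17

Molecular formula: C10H8O.
M = 10×12.011 + 8×1.008 + 1×15.999 = 144.17 g/mol.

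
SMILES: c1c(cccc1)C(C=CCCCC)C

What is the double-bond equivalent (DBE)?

5

Molecular formula from the SMILES: C14H20.
DoU = (2C + 2 + N − H − X)/2 = (2·14 + 2 + 0 − 20 − 0)/2 = 10/2 = 5.
(Structurally: 1 ring(s) + 4 π bond(s) = 5.)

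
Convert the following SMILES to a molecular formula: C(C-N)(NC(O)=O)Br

Heavy atoms from the SMILES: 1 Br, 3 C, 2 N, 2 O.
Implicit hydrogens by atom environment:
  1 × Br: no H
  1 × C: 2 H
  1 × C: 1 H
  1 × C: no H
  1 × N: 2 H
  1 × N: 1 H
  1 × O: 1 H
  1 × O: no H
  Total hydrogens = 7.
Molecular formula: C3H7BrN2O2

C3H7BrN2O2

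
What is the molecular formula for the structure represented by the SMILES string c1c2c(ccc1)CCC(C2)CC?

Heavy atoms from the SMILES: 12 C.
Implicit hydrogens by atom environment:
  4 × C: 2 H each → 8
  4 × C (aromatic): 1 H each → 4
  2 × C (aromatic): no H
  1 × C: 3 H
  1 × C: 1 H
  Total hydrogens = 16.
Molecular formula: C12H16

C12H16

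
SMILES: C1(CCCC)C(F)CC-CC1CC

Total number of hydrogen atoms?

23

Hydrogens are implicit in SMILES; fill each atom to its normal valence:
  7 × C: 2 H each → 14
  3 × C: 1 H each → 3
  2 × C: 3 H each → 6
  1 × F: no H
  Total hydrogens = 23.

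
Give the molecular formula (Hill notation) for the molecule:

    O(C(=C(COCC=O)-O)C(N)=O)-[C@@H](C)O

Heavy atoms from the SMILES: 8 C, 1 N, 6 O.
Implicit hydrogens by atom environment:
  4 × O: no H
  3 × C: no H
  2 × C: 2 H each → 4
  2 × C: 1 H each → 2
  2 × O: 1 H each → 2
  1 × C: 3 H
  1 × N: 2 H
  Total hydrogens = 13.
Molecular formula: C8H13NO6

C8H13NO6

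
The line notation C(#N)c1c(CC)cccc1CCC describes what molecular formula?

C12H15N

Heavy atoms from the SMILES: 12 C, 1 N.
Implicit hydrogens by atom environment:
  3 × C: 2 H each → 6
  3 × C (aromatic): 1 H each → 3
  3 × C (aromatic): no H
  2 × C: 3 H each → 6
  1 × C: no H
  1 × N: no H
  Total hydrogens = 15.
Molecular formula: C12H15N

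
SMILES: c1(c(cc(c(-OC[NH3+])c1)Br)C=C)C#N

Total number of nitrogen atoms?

The symbol for nitrogen appears 2 times in the SMILES.

2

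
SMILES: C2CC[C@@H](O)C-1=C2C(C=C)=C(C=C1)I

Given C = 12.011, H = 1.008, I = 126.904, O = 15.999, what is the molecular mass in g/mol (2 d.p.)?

Molecular formula: C12H13IO.
M = 12×12.011 + 13×1.008 + 1×126.904 + 1×15.999 = 300.14 g/mol.

300.14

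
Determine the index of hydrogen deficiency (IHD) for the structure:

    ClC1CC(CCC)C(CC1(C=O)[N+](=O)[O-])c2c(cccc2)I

Molecular formula from the SMILES: C16H19ClINO3.
DoU = (2C + 2 + N − H − X)/2 = (2·16 + 2 + 1 − 19 − 2)/2 = 14/2 = 7.
(Structurally: 2 ring(s) + 5 π bond(s) = 7.)

7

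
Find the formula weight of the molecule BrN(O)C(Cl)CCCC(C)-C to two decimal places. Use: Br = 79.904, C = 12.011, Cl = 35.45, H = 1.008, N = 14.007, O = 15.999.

244.56

Molecular formula: C7H15BrClNO.
M = 1×79.904 + 7×12.011 + 1×35.45 + 15×1.008 + 1×14.007 + 1×15.999 = 244.56 g/mol.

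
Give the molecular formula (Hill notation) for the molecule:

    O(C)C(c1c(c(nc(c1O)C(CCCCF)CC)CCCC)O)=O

C18H28FNO4

Heavy atoms from the SMILES: 18 C, 1 F, 1 N, 4 O.
Implicit hydrogens by atom environment:
  8 × C: 2 H each → 16
  5 × C (aromatic): no H
  3 × C: 3 H each → 9
  2 × O: 1 H each → 2
  2 × O: no H
  1 × C: 1 H
  1 × C: no H
  1 × F: no H
  1 × N (aromatic): no H
  Total hydrogens = 28.
Molecular formula: C18H28FNO4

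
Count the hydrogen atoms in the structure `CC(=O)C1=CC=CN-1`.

Hydrogens are implicit in SMILES; fill each atom to its normal valence:
  3 × C (aromatic): 1 H each → 3
  1 × C: 3 H
  1 × C (aromatic): no H
  1 × C: no H
  1 × N (aromatic): 1 H
  1 × O: no H
  Total hydrogens = 7.

7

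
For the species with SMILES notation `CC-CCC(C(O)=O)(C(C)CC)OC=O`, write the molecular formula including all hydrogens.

C11H20O4

Heavy atoms from the SMILES: 11 C, 4 O.
Implicit hydrogens by atom environment:
  4 × C: 2 H each → 8
  3 × C: 3 H each → 9
  3 × O: no H
  2 × C: 1 H each → 2
  2 × C: no H
  1 × O: 1 H
  Total hydrogens = 20.
Molecular formula: C11H20O4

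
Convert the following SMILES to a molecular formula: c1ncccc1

Heavy atoms from the SMILES: 5 C, 1 N.
Implicit hydrogens by atom environment:
  5 × C (aromatic): 1 H each → 5
  1 × N (aromatic): no H
  Total hydrogens = 5.
Molecular formula: C5H5N

C5H5N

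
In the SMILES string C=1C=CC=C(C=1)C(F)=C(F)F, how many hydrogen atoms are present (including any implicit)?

5

Hydrogens are implicit in SMILES; fill each atom to its normal valence:
  5 × C (aromatic): 1 H each → 5
  3 × F: no H
  2 × C: no H
  1 × C (aromatic): no H
  Total hydrogens = 5.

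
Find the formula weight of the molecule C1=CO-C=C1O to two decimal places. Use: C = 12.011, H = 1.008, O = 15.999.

Molecular formula: C4H4O2.
M = 4×12.011 + 4×1.008 + 2×15.999 = 84.07 g/mol.

84.07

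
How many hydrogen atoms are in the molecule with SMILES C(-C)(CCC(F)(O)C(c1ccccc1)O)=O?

Hydrogens are implicit in SMILES; fill each atom to its normal valence:
  5 × C (aromatic): 1 H each → 5
  2 × C: 2 H each → 4
  2 × C: no H
  2 × O: 1 H each → 2
  1 × C: 3 H
  1 × C: 1 H
  1 × C (aromatic): no H
  1 × F: no H
  1 × O: no H
  Total hydrogens = 15.

15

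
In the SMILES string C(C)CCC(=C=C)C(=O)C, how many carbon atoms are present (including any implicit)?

9

The symbol for carbon appears 9 times in the SMILES.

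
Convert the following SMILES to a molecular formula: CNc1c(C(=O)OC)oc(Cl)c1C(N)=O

Heavy atoms from the SMILES: 8 C, 1 Cl, 2 N, 4 O.
Implicit hydrogens by atom environment:
  4 × C (aromatic): no H
  3 × O: no H
  2 × C: 3 H each → 6
  2 × C: no H
  1 × Cl: no H
  1 × N: 2 H
  1 × N: 1 H
  1 × O (aromatic): no H
  Total hydrogens = 9.
Molecular formula: C8H9ClN2O4

C8H9ClN2O4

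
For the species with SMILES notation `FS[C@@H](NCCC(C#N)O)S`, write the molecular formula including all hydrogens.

Heavy atoms from the SMILES: 5 C, 1 F, 2 N, 1 O, 2 S.
Implicit hydrogens by atom environment:
  2 × C: 2 H each → 4
  2 × C: 1 H each → 2
  1 × C: no H
  1 × F: no H
  1 × N: 1 H
  1 × N: no H
  1 × O: 1 H
  1 × S: 1 H
  1 × S: no H
  Total hydrogens = 9.
Molecular formula: C5H9FN2OS2

C5H9FN2OS2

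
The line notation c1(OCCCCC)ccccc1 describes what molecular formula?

Heavy atoms from the SMILES: 11 C, 1 O.
Implicit hydrogens by atom environment:
  5 × C (aromatic): 1 H each → 5
  4 × C: 2 H each → 8
  1 × C: 3 H
  1 × C (aromatic): no H
  1 × O: no H
  Total hydrogens = 16.
Molecular formula: C11H16O

C11H16O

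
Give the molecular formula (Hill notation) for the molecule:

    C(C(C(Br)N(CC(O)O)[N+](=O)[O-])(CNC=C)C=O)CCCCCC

Heavy atoms from the SMILES: 1 Br, 15 C, 3 N, 5 O.
Implicit hydrogens by atom environment:
  9 × C: 2 H each → 18
  4 × C: 1 H each → 4
  2 × O: 1 H each → 2
  2 × O: no H
  1 × Br: no H
  1 × C: 3 H
  1 × C: no H
  1 × N: 1 H
  1 × N: no H
  1 × N (charge +1): no H
  1 × O (charge -1): no H
  Total hydrogens = 28.
Molecular formula: C15H28BrN3O5

C15H28BrN3O5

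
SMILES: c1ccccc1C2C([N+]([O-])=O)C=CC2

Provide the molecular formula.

C11H11NO2

Heavy atoms from the SMILES: 11 C, 1 N, 2 O.
Implicit hydrogens by atom environment:
  5 × C (aromatic): 1 H each → 5
  4 × C: 1 H each → 4
  1 × C: 2 H
  1 × C (aromatic): no H
  1 × N (charge +1): no H
  1 × O: no H
  1 × O (charge -1): no H
  Total hydrogens = 11.
Molecular formula: C11H11NO2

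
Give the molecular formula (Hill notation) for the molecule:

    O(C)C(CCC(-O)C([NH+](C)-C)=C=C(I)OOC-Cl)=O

Heavy atoms from the SMILES: 11 C, 1 Cl, 1 I, 1 N, 5 O.
Implicit hydrogens by atom environment:
  4 × C: no H
  4 × O: no H
  3 × C: 3 H each → 9
  3 × C: 2 H each → 6
  1 × C: 1 H
  1 × Cl: no H
  1 × I: no H
  1 × N (charge +1): 1 H
  1 × O: 1 H
  Total hydrogens = 18.
Net charge +1.
Molecular formula: C11H18ClINO5+

C11H18ClINO5+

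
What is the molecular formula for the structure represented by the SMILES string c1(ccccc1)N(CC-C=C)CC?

Heavy atoms from the SMILES: 12 C, 1 N.
Implicit hydrogens by atom environment:
  5 × C (aromatic): 1 H each → 5
  4 × C: 2 H each → 8
  1 × C: 3 H
  1 × C: 1 H
  1 × C (aromatic): no H
  1 × N: no H
  Total hydrogens = 17.
Molecular formula: C12H17N

C12H17N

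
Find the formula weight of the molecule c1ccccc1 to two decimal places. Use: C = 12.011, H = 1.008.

78.11

Molecular formula: C6H6.
M = 6×12.011 + 6×1.008 = 78.11 g/mol.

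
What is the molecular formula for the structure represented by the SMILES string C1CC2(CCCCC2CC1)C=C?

Heavy atoms from the SMILES: 12 C.
Implicit hydrogens by atom environment:
  9 × C: 2 H each → 18
  2 × C: 1 H each → 2
  1 × C: no H
  Total hydrogens = 20.
Molecular formula: C12H20

C12H20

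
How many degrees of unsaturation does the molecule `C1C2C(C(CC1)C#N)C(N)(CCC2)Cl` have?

Molecular formula from the SMILES: C11H17ClN2.
DoU = (2C + 2 + N − H − X)/2 = (2·11 + 2 + 2 − 17 − 1)/2 = 8/2 = 4.
(Structurally: 2 ring(s) + 2 π bond(s) = 4.)

4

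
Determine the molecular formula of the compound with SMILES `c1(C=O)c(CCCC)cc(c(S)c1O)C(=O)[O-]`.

Heavy atoms from the SMILES: 12 C, 4 O, 1 S.
Implicit hydrogens by atom environment:
  5 × C (aromatic): no H
  3 × C: 2 H each → 6
  2 × O: no H
  1 × C: 3 H
  1 × C (aromatic): 1 H
  1 × C: 1 H
  1 × C: no H
  1 × O: 1 H
  1 × O (charge -1): no H
  1 × S: 1 H
  Total hydrogens = 13.
Net charge -1.
Molecular formula: C12H13O4S-

C12H13O4S-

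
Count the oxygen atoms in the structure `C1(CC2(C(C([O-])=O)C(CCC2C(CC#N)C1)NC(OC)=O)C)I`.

4

The symbol for oxygen appears 4 times in the SMILES.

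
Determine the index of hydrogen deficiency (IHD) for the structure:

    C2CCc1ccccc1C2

Molecular formula from the SMILES: C10H12.
DoU = (2C + 2 + N − H − X)/2 = (2·10 + 2 + 0 − 12 − 0)/2 = 10/2 = 5.
(Structurally: 2 ring(s) + 3 π bond(s) = 5.)

5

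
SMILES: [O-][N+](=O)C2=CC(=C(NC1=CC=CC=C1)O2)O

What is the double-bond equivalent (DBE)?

Molecular formula from the SMILES: C10H8N2O4.
DoU = (2C + 2 + N − H − X)/2 = (2·10 + 2 + 2 − 8 − 0)/2 = 16/2 = 8.
(Structurally: 2 ring(s) + 6 π bond(s) = 8.)

8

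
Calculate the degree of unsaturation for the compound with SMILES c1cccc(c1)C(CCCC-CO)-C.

4

Molecular formula from the SMILES: C13H20O.
DoU = (2C + 2 + N − H − X)/2 = (2·13 + 2 + 0 − 20 − 0)/2 = 8/2 = 4.
(Structurally: 1 ring(s) + 3 π bond(s) = 4.)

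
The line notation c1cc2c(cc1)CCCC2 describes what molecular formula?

C10H12

Heavy atoms from the SMILES: 10 C.
Implicit hydrogens by atom environment:
  4 × C: 2 H each → 8
  4 × C (aromatic): 1 H each → 4
  2 × C (aromatic): no H
  Total hydrogens = 12.
Molecular formula: C10H12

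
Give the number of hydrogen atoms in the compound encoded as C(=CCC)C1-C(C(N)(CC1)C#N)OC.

Hydrogens are implicit in SMILES; fill each atom to its normal valence:
  4 × C: 1 H each → 4
  3 × C: 2 H each → 6
  2 × C: 3 H each → 6
  2 × C: no H
  1 × N: 2 H
  1 × N: no H
  1 × O: no H
  Total hydrogens = 18.

18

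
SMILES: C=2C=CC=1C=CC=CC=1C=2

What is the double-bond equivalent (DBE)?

Molecular formula from the SMILES: C10H8.
DoU = (2C + 2 + N − H − X)/2 = (2·10 + 2 + 0 − 8 − 0)/2 = 14/2 = 7.
(Structurally: 2 ring(s) + 5 π bond(s) = 7.)

7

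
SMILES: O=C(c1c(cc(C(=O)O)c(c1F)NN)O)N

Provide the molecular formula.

C8H8FN3O4

Heavy atoms from the SMILES: 8 C, 1 F, 3 N, 4 O.
Implicit hydrogens by atom environment:
  5 × C (aromatic): no H
  2 × C: no H
  2 × N: 2 H each → 4
  2 × O: 1 H each → 2
  2 × O: no H
  1 × C (aromatic): 1 H
  1 × F: no H
  1 × N: 1 H
  Total hydrogens = 8.
Molecular formula: C8H8FN3O4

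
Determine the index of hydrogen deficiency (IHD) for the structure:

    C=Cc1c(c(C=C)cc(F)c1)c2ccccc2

10

Molecular formula from the SMILES: C16H13F.
DoU = (2C + 2 + N − H − X)/2 = (2·16 + 2 + 0 − 13 − 1)/2 = 20/2 = 10.
(Structurally: 2 ring(s) + 8 π bond(s) = 10.)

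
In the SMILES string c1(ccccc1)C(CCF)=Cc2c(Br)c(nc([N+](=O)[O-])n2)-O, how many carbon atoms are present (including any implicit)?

14

The symbol for carbon appears 14 times in the SMILES. Lowercase c denotes aromatic carbon and counts toward C.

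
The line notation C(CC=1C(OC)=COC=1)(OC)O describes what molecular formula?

C8H12O4

Heavy atoms from the SMILES: 8 C, 4 O.
Implicit hydrogens by atom environment:
  2 × C: 3 H each → 6
  2 × C (aromatic): 1 H each → 2
  2 × C (aromatic): no H
  2 × O: no H
  1 × C: 2 H
  1 × C: 1 H
  1 × O: 1 H
  1 × O (aromatic): no H
  Total hydrogens = 12.
Molecular formula: C8H12O4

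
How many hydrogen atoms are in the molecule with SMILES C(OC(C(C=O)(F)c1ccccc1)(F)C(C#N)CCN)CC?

20

Hydrogens are implicit in SMILES; fill each atom to its normal valence:
  5 × C (aromatic): 1 H each → 5
  4 × C: 2 H each → 8
  3 × C: no H
  2 × C: 1 H each → 2
  2 × F: no H
  2 × O: no H
  1 × C: 3 H
  1 × C (aromatic): no H
  1 × N: 2 H
  1 × N: no H
  Total hydrogens = 20.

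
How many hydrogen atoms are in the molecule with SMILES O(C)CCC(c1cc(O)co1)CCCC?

20

Hydrogens are implicit in SMILES; fill each atom to its normal valence:
  5 × C: 2 H each → 10
  2 × C: 3 H each → 6
  2 × C (aromatic): 1 H each → 2
  2 × C (aromatic): no H
  1 × C: 1 H
  1 × O: 1 H
  1 × O (aromatic): no H
  1 × O: no H
  Total hydrogens = 20.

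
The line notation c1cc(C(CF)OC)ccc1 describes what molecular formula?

C9H11FO

Heavy atoms from the SMILES: 9 C, 1 F, 1 O.
Implicit hydrogens by atom environment:
  5 × C (aromatic): 1 H each → 5
  1 × C: 3 H
  1 × C: 2 H
  1 × C: 1 H
  1 × C (aromatic): no H
  1 × F: no H
  1 × O: no H
  Total hydrogens = 11.
Molecular formula: C9H11FO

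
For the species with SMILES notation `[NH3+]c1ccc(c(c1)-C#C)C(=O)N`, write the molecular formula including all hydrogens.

Heavy atoms from the SMILES: 9 C, 2 N, 1 O.
Implicit hydrogens by atom environment:
  3 × C (aromatic): 1 H each → 3
  3 × C (aromatic): no H
  2 × C: no H
  1 × C: 1 H
  1 × N (charge +1): 3 H
  1 × N: 2 H
  1 × O: no H
  Total hydrogens = 9.
Net charge +1.
Molecular formula: C9H9N2O+

C9H9N2O+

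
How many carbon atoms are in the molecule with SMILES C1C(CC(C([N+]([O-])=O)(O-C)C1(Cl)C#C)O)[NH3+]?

The symbol for carbon appears 9 times in the SMILES. (Cl is a single chlorine, not C + l.)

9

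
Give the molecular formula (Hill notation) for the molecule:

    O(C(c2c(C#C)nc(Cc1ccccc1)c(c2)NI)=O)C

Heavy atoms from the SMILES: 16 C, 1 I, 2 N, 2 O.
Implicit hydrogens by atom environment:
  6 × C (aromatic): 1 H each → 6
  5 × C (aromatic): no H
  2 × C: no H
  2 × O: no H
  1 × C: 3 H
  1 × C: 2 H
  1 × C: 1 H
  1 × I: no H
  1 × N: 1 H
  1 × N (aromatic): no H
  Total hydrogens = 13.
Molecular formula: C16H13IN2O2

C16H13IN2O2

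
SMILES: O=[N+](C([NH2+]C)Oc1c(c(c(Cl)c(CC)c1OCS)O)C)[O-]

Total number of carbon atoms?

The symbol for carbon appears 12 times in the SMILES. Lowercase c denotes aromatic carbon and counts toward C.

12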